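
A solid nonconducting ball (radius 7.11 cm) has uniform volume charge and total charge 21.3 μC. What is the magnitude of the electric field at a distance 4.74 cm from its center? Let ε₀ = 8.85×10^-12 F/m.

Use a concentric Gaussian sphere at r = 4.74 cm (r < R).
For a uniform sphere the enclosed fraction is (r/R)³, so Q_enc = (21.3 μC)(0.0474/0.0711)³ = 6.311e-6 C.
Since E is radial and uniform over the Gaussian sphere, Φ = E·4πr² = Q_enc/ε₀.
E = |Q_enc|/(4πε₀r²) = (6.311×10^-6)/(4π·8.85×10^-12·(0.0474)²) = 2.53×10^7 N/C.

|E| ≈ 2.53e7 N/C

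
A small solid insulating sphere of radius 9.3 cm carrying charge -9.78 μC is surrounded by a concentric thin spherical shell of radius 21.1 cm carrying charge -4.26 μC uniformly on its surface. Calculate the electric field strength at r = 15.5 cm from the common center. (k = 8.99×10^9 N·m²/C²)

E = 3.66×10^6 N/C

By spherical symmetry E is radial; choose a Gaussian sphere of radius r = 15.5 cm (between the bodies, 9.3 cm < r < 21.1 cm).
The shell at 21.1 cm lies outside the Gaussian surface, so Q_enc = -9.78 μC = -9.78e-6 C.
By Gauss's law, ∮E·dA = E·4πr² = Q_enc/ε₀.
E = k|Q_enc|/r² = (8.99×10^9)(9.78×10^-6)/(0.155)² = 3.66×10^6 N/C.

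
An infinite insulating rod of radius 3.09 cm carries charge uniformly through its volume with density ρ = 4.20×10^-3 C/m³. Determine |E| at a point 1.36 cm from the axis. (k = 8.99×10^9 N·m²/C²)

E ≈ 3.23×10^6 N/C

Coaxial Gaussian cylinder, radius r = 1.36 cm, length L (r < R).
Charge inside radius r per length L is ρ·πr²·L, so λ_enc = ρπr² = 2.44e-6 C/m.
Gauss's law: E·2πrL = λ_enc L/ε₀.
E = 2k|λ_enc|/r = 2(8.99×10^9)(2.44×10^-6)/(0.0136) = 3.23×10^6 N/C.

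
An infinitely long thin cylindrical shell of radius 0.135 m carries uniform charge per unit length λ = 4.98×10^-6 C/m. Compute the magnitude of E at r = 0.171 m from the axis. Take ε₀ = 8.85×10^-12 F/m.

E ≈ 5.24×10^5 N/C

Coaxial Gaussian cylinder, radius r = 0.171 m, length L (r > 0.135 m).
The full line charge is enclosed: λ_enc = 4.98e-6 C/m.
By Gauss's law (flux through the curved wall only), E·2πrL = λ_enc L/ε₀.
E = |λ_enc|/(2πε₀r) = (4.98e-6)/(2π·8.85×10^-12·0.171) = 5.24e5 N/C.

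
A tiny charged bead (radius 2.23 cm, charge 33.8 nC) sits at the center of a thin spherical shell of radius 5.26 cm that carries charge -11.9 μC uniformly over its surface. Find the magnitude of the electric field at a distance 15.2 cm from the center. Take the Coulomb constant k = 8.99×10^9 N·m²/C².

Take a concentric spherical Gaussian surface of radius r = 15.2 cm (r > 5.26 cm, enclosing both).
Q_enc = (33.8 nC) + (-11.9 μC) = -1.187×10^-5 C.
By Gauss's law, ∮E·dA = E·4πr² = Q_enc/ε₀.
E = k|Q_enc|/r² = (8.99×10^9)(1.187×10^-5)/(0.152)² = 4.62e6 N/C.

|E| = 4.62×10^6 V/m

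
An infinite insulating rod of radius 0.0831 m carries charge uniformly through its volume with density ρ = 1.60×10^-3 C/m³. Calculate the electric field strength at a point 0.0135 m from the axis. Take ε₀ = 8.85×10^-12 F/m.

By cylindrical symmetry E is radial; use a coaxial Gaussian cylinder of radius 0.0135 m and length L (r < R).
Charge inside radius r per length L is ρ·πr²·L, so λ_enc = ρπr² = 9.161e-7 C/m.
Gauss's law: E·2πrL = λ_enc L/ε₀.
E = |λ_enc|/(2πε₀r) = (9.161×10^-7)/(2π·8.85×10^-12·0.0135) = 1.22×10^6 N/C.

E = 1.22×10^6 N/C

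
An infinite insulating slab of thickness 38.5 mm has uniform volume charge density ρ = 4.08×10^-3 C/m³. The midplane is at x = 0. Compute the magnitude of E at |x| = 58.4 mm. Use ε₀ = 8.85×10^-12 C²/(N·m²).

|E| = 8.87×10^6 N/C

The point |x| = 58.4 mm lies outside the slab (half-thickness 0.01925 m). A symmetric pillbox spanning the full slab encloses Q_enc = ρ·d·A.
Flux = 2EA ⇒ E = |ρ|d/(2ε₀), independent of distance outside.
E = (4.08×10^-3)(0.0385)/(2·8.85×10^-12) = 8.87×10^6 N/C.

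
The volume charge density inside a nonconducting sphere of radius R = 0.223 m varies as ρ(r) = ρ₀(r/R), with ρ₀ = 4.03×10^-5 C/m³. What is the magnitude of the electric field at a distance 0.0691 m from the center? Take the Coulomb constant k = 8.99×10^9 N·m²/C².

Symmetry ⇒ E = E(r) r̂. Gaussian sphere of radius r = 0.0691 m (r < R).
Integrate the density: Q_enc = 4π ∫₀^r ρ₀(r'/R)^1 r'² dr' = 4πρ₀ r^4/(4·R) = 1.294e-8 C.
Gauss's law: E·4πr² = Q_enc/ε₀.
E = k|Q_enc|/r² = (8.99×10^9)(1.294×10^-8)/(0.0691)² = 2.44×10^4 N/C.

E ≈ 2.44×10^4 V/m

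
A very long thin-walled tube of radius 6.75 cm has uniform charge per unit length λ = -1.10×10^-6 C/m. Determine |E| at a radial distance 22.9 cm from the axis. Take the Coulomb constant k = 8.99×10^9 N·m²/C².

Coaxial Gaussian cylinder, radius r = 22.9 cm, length L (r > 6.75 cm).
The full line charge is enclosed: λ_enc = -1.10×10^-6 C/m.
Since E is radial and uniform over the curved surface, Φ = E·2πrL = Q_enc/ε₀ = λ_enc L/ε₀.
E = 2k|λ_enc|/r = 2(8.99×10^9)(1.10e-6)/(0.229) = 8.64×10^4 N/C.

|E| ≈ 8.64×10^4 N/C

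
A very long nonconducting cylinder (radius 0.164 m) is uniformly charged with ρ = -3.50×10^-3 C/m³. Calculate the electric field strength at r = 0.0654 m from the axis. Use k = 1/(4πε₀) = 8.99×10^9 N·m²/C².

E ≈ 1.29e7 N/C

Choose a coaxial cylinder of radius r = 0.0654 m (arbitrary length L) as the Gaussian surface (r < R).
Charge inside radius r per length L is ρ·πr²·L, so λ_enc = ρπr² = -4.703e-5 C/m.
Gauss's law: E·2πrL = λ_enc L/ε₀.
E = 2k|λ_enc|/r = 2(8.99×10^9)(4.703×10^-5)/(0.0654) = 1.29×10^7 N/C.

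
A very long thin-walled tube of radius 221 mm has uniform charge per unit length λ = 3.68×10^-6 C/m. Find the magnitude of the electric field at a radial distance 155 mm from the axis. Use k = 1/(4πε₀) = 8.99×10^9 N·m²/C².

E = 0

Coaxial Gaussian cylinder, radius r = 155 mm, length L (r < 221 mm, inside the shell).
No charge is enclosed, so Gauss's law gives E·2πrL = 0 ⇒ E = 0.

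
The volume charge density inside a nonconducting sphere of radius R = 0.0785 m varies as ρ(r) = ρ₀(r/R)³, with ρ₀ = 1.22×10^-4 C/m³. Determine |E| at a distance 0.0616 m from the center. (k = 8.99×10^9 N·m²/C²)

Use a concentric Gaussian sphere at r = 0.0616 m (r < R).
Integrate the density: Q_enc = 4π ∫₀^r ρ₀(r'/R)^3 r'² dr' = 4πρ₀ r^6/(6·R³) = 2.886e-8 C.
Since E is radial and uniform over the Gaussian sphere, Φ = E·4πr² = Q_enc/ε₀.
E = k|Q_enc|/r² = (8.99×10^9)(2.886×10^-8)/(0.0616)² = 6.84×10^4 N/C.

6.84×10^4 N/C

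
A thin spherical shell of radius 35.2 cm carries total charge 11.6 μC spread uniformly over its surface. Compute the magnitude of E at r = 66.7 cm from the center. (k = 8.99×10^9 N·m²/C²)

Use a concentric Gaussian sphere at r = 66.7 cm (r > 35.2 cm).
The entire shell is enclosed: Q_enc = 1.16×10^-5 C.
Since E is radial and uniform over the Gaussian sphere, Φ = E·4πr² = Q_enc/ε₀.
E = k|Q_enc|/r² = (8.99×10^9)(1.16×10^-5)/(0.667)² = 2.34e5 N/C.

E = 2.34×10^5 N/C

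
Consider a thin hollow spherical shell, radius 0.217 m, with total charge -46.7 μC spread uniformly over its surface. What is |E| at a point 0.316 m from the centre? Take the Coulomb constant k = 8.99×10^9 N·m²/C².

|E| ≈ 4.20×10^6 N/C

Take a concentric spherical Gaussian surface of radius r = 0.316 m (r > 0.217 m).
The entire shell is enclosed: Q_enc = -4.67×10^-5 C.
Applying ∮E·dA = Q_enc/ε₀ with Φ = E(4πr²):
E = k|Q_enc|/r² = (8.99×10^9)(4.67×10^-5)/(0.316)² = 4.20×10^6 N/C.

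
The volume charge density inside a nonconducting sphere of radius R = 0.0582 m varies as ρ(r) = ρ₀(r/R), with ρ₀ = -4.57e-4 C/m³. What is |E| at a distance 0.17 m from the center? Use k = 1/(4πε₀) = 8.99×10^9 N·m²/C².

|E| ≈ 8.80×10^4 N/C

Use a concentric Gaussian sphere at r = 0.17 m (r > R, all charge enclosed).
Q_enc = 4π ∫₀^R ρ₀(r'/R)^1 r'² dr' = 4πρ₀R³/4 = -2.83×10^-7 C.
Since E is radial and uniform over the Gaussian sphere, Φ = E·4πr² = Q_enc/ε₀.
E = k|Q_enc|/r² = (8.99×10^9)(2.83×10^-7)/(0.17)² = 8.80×10^4 N/C.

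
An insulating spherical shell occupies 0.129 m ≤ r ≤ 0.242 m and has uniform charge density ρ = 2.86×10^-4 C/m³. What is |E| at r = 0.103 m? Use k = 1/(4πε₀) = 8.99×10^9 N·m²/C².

|E| = 0 N/C

By spherical symmetry E is radial; choose a Gaussian sphere of radius r = 0.103 m (r < 0.129 m, inside the empty cavity).
No charge is enclosed, so by Gauss's law E·4πr² = 0 ⇒ E = 0.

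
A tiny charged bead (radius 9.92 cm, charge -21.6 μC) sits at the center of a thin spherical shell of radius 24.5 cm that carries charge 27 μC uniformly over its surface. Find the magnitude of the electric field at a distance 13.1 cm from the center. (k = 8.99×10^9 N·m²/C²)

|E| ≈ 1.13×10^7 V/m

By spherical symmetry E is radial; choose a Gaussian sphere of radius r = 13.1 cm (between the bodies, 9.92 cm < r < 24.5 cm).
Only the inner charge is enclosed; the outer shell contributes nothing inside itself. Q_enc = -21.6 μC = -2.16×10^-5 C.
Gauss's law: E·4πr² = Q_enc/ε₀.
E = k|Q_enc|/r² = (8.99×10^9)(2.16e-5)/(0.131)² = 1.13×10^7 N/C.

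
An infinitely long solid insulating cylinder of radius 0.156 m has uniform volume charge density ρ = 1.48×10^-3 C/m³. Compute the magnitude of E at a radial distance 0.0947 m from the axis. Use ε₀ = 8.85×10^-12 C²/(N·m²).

|E| = 7.92e6 V/m

Choose a coaxial cylinder of radius r = 0.0947 m (arbitrary length L) as the Gaussian surface (r < R).
Enclosed charge per unit length: λ_enc = ρ·πr² = (1.48×10^-3)π(0.0947)² = 4.17e-5 C/m.
Applying ∮E·dA = Q_enc/ε₀ with the end caps contributing no flux:
E = |λ_enc|/(2πε₀r) = (4.17e-5)/(2π·8.85×10^-12·0.0947) = 7.92×10^6 N/C.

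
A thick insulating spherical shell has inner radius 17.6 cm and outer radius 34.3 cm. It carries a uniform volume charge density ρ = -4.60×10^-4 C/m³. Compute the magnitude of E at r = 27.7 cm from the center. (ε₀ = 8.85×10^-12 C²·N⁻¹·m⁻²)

Symmetry ⇒ E = E(r) r̂. Gaussian sphere of radius r = 27.7 cm (within the shell material, 17.6 cm < r < 34.3 cm).
Enclosed charge is the volume from a to r: Q_enc = (4π/3)ρ(r³ − a³) = -3.045×10^-5 C.
By Gauss's law, ∮E·dA = E·4πr² = Q_enc/ε₀.
E = |Q_enc|/(4πε₀r²) = (3.045×10^-5)/(4π·8.85×10^-12·(0.277)²) = 3.57×10^6 N/C.

E = 3.57e6 V/m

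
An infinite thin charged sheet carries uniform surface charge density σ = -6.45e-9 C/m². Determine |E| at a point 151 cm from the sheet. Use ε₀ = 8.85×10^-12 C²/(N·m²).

By planar symmetry E is perpendicular to the sheet and uniform; use a Gaussian pillbox with flat faces of area A on each side of the sheet.
Only the two end caps contribute flux: Φ = 2EA. With Q_enc = σA, Gauss's law gives E = |σ|/(2ε₀).
E = |σ|/(2ε₀) = (6.45×10^-9)/(2·8.85×10^-12) = 364 N/C.

|E| = 364 V/m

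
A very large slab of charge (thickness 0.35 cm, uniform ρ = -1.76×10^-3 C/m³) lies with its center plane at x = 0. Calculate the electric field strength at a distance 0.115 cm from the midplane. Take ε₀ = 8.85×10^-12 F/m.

By symmetry E is perpendicular to the slab. A Gaussian pillbox from −0.115 cm to +0.115 cm (face area A) lies entirely within the slab.
Q_enc = ρ·(2x)·A and flux = 2EA, so 2EA = 2ρxA/ε₀ ⇒ E = |ρ|x/ε₀.
E = (1.76e-3)(0.00115)/(8.85×10^-12) = 2.29e5 N/C.

E ≈ 2.29×10^5 N/C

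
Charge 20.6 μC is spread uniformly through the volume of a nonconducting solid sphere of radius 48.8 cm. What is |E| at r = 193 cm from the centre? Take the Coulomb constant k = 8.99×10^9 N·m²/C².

By spherical symmetry E is radial; choose a Gaussian sphere of radius r = 193 cm (r > R, so the entire charge is enclosed).
Q_enc = 20.6 μC = 2.06×10^-5 C.
Since E is radial and uniform over the Gaussian sphere, Φ = E·4πr² = Q_enc/ε₀.
E = k|Q_enc|/r² = (8.99×10^9)(2.06e-5)/(1.93)² = 4.97e4 N/C.

4.97×10^4 N/C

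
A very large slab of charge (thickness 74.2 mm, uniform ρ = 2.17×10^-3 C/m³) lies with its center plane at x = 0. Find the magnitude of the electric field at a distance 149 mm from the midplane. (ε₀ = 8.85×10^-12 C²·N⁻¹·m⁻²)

The point |x| = 149 mm lies outside the slab (half-thickness 0.0371 m). A symmetric pillbox spanning the full slab encloses Q_enc = ρ·d·A.
Flux = 2EA ⇒ E = |ρ|d/(2ε₀), independent of distance outside.
E = (2.17×10^-3)(0.0742)/(2·8.85×10^-12) = 9.10×10^6 N/C.

E ≈ 9.10×10^6 N/C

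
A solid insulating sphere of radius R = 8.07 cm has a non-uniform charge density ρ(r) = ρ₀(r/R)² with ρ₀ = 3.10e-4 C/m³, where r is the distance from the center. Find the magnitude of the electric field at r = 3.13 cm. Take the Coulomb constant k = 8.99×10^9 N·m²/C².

|E| = 3.30×10^4 N/C

Use a concentric Gaussian sphere at r = 3.13 cm (r < R).
Integrate the density: Q_enc = 4π ∫₀^r ρ₀(r'/R)^2 r'² dr' = 4πρ₀ r^5/(5·R²) = 3.594×10^-9 C.
Gauss's law: E·4πr² = Q_enc/ε₀.
E = k|Q_enc|/r² = (8.99×10^9)(3.594×10^-9)/(0.0313)² = 3.30×10^4 N/C.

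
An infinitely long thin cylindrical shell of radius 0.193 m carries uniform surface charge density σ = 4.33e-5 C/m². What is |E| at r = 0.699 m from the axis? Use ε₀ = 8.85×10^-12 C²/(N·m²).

|E| = 1.35×10^6 N/C

By cylindrical symmetry E is radial; use a coaxial Gaussian cylinder of radius 0.699 m and length L (r > 0.193 m).
The whole shell is enclosed: λ_enc = σ·2πR = (4.33×10^-5)·2π·(0.193) = 5.251e-5 C/m.
By Gauss's law (flux through the curved wall only), E·2πrL = λ_enc L/ε₀.
E = |λ_enc|/(2πε₀r) = (5.251×10^-5)/(2π·8.85×10^-12·0.699) = 1.35×10^6 N/C.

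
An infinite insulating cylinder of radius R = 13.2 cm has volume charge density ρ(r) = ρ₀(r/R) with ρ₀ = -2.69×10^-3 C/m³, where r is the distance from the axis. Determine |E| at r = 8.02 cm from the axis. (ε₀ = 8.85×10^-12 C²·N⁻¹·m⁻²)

4.94e6 N/C

Coaxial Gaussian cylinder, radius r = 8.02 cm, length L (r < R).
Integrating ρ over the cross-section to radius r: λ_enc = (2πρ₀/R) ∫₀^r r'^2 dr' = 2πρ₀ r^3/(3·R) = -2.202e-5 C/m.
Gauss's law: E·2πrL = λ_enc L/ε₀.
E = |λ_enc|/(2πε₀r) = (2.202×10^-5)/(2π·8.85×10^-12·0.0802) = 4.94×10^6 N/C.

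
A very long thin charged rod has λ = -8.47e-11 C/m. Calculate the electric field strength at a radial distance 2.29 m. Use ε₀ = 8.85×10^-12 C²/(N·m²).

|E| ≈ 0.665 V/m

Take a coaxial cylindrical Gaussian surface of radius r = 2.29 m and length L.
Q_enc = λL, so λ_enc = -8.47×10^-11 C/m.
Since E is radial and uniform over the curved surface, Φ = E·2πrL = Q_enc/ε₀ = λ_enc L/ε₀.
E = |λ_enc|/(2πε₀r) = (8.47e-11)/(2π·8.85×10^-12·2.29) = 0.665 N/C.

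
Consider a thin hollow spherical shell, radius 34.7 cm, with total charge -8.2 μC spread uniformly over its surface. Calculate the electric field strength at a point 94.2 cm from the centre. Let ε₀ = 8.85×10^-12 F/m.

8.31×10^4 V/m

Use a concentric Gaussian sphere at r = 94.2 cm (r > 34.7 cm).
The entire shell is enclosed: Q_enc = -8.20×10^-6 C.
Applying ∮E·dA = Q_enc/ε₀ with Φ = E(4πr²):
E = |Q_enc|/(4πε₀r²) = (8.20×10^-6)/(4π·8.85×10^-12·(0.942)²) = 8.31×10^4 N/C.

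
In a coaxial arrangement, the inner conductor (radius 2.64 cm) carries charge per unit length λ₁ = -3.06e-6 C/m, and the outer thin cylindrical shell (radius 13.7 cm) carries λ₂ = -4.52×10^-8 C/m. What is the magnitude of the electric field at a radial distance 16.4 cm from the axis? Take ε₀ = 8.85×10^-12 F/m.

E ≈ 3.41×10^5 N/C

Choose a coaxial cylinder of radius r = 16.4 cm (arbitrary length L) as the Gaussian surface (r > 13.7 cm, enclosing both).
λ_enc = λ₁ + λ₂ = (-3.06×10^-6) + (-4.52×10^-8) = -3.105e-6 C/m.
Since E is radial and uniform over the curved surface, Φ = E·2πrL = Q_enc/ε₀ = λ_enc L/ε₀.
E = |λ_enc|/(2πε₀r) = (3.105×10^-6)/(2π·8.85×10^-12·0.164) = 3.41e5 N/C.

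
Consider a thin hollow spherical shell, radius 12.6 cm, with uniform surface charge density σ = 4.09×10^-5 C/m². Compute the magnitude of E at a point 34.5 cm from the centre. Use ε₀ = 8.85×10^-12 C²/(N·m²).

Take a concentric spherical Gaussian surface of radius r = 34.5 cm (r > 12.6 cm).
The entire shell is enclosed: Q_enc = σ·4πR² = (4.09e-5)·4π·(0.126)² = 8.16×10^-6 C.
By Gauss's law, ∮E·dA = E·4πr² = Q_enc/ε₀.
E = |Q_enc|/(4πε₀r²) = (8.16e-6)/(4π·8.85×10^-12·(0.345)²) = 6.16×10^5 N/C.

|E| ≈ 6.16×10^5 N/C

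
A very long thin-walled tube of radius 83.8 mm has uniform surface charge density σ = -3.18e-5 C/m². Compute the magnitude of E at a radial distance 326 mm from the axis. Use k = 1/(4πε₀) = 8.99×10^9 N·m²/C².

|E| ≈ 9.23e5 N/C

Coaxial Gaussian cylinder, radius r = 326 mm, length L (r > 83.8 mm).
The whole shell is enclosed: λ_enc = σ·2πR = (-3.18×10^-5)·2π·(0.0838) = -1.674e-5 C/m.
By Gauss's law (flux through the curved wall only), E·2πrL = λ_enc L/ε₀.
E = 2k|λ_enc|/r = 2(8.99×10^9)(1.674e-5)/(0.326) = 9.23×10^5 N/C.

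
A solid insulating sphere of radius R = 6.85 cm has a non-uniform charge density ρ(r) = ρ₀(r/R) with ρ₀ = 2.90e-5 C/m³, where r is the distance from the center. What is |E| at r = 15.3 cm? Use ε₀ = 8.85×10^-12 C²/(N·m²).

E ≈ 1.12×10^4 N/C

Use a concentric Gaussian sphere at r = 15.3 cm (r > R, all charge enclosed).
Q_enc = 4π ∫₀^R ρ₀(r'/R)^1 r'² dr' = 4πρ₀R³/4 = 2.928×10^-8 C.
Gauss's law: E·4πr² = Q_enc/ε₀.
E = |Q_enc|/(4πε₀r²) = (2.928e-8)/(4π·8.85×10^-12·(0.153)²) = 1.12×10^4 N/C.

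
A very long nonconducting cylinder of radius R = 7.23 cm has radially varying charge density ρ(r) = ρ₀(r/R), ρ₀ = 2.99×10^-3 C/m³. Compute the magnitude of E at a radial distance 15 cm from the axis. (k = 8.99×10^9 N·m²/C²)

|E| ≈ 3.92×10^6 V/m

By cylindrical symmetry E is radial; use a coaxial Gaussian cylinder of radius 15 cm and length L (r > R, full charge per length enclosed).
λ_enc = 2π ∫₀^R ρ₀(r'/R)^1 r' dr' = 2πρ₀R²/3 = 3.273×10^-5 C/m.
Gauss's law: E·2πrL = λ_enc L/ε₀.
E = 2k|λ_enc|/r = 2(8.99×10^9)(3.273×10^-5)/(0.15) = 3.92×10^6 N/C.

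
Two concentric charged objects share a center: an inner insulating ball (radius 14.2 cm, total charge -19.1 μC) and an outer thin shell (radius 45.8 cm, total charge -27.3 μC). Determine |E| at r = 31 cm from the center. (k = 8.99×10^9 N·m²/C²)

1.79×10^6 N/C

Use a concentric Gaussian sphere at r = 31 cm (between the bodies, 14.2 cm < r < 45.8 cm).
Only the inner charge is enclosed; the outer shell contributes nothing inside itself. Q_enc = -19.1 μC = -1.91e-5 C.
Since E is radial and uniform over the Gaussian sphere, Φ = E·4πr² = Q_enc/ε₀.
E = k|Q_enc|/r² = (8.99×10^9)(1.91e-5)/(0.31)² = 1.79×10^6 N/C.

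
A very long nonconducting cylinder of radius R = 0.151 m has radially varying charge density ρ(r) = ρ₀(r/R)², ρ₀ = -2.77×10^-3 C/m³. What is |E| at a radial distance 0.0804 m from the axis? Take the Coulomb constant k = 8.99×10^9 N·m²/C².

Coaxial Gaussian cylinder, radius r = 0.0804 m, length L (r < R).
Integrating ρ over the cross-section to radius r: λ_enc = (2πρ₀/R²) ∫₀^r r'^3 dr' = 2πρ₀ r^4/(4·R²) = -7.974×10^-6 C/m.
Since E is radial and uniform over the curved surface, Φ = E·2πrL = Q_enc/ε₀ = λ_enc L/ε₀.
E = 2k|λ_enc|/r = 2(8.99×10^9)(7.974×10^-6)/(0.0804) = 1.78×10^6 N/C.

|E| = 1.78×10^6 N/C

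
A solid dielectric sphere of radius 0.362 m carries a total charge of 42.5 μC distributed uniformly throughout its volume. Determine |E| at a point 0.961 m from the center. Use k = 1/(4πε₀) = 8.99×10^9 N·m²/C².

By spherical symmetry E is radial; choose a Gaussian sphere of radius r = 0.961 m (r > R, so the entire charge is enclosed).
Q_enc = 42.5 μC = 4.25×10^-5 C.
Applying ∮E·dA = Q_enc/ε₀ with Φ = E(4πr²):
E = k|Q_enc|/r² = (8.99×10^9)(4.25e-5)/(0.961)² = 4.14e5 N/C.

|E| = 4.14e5 V/m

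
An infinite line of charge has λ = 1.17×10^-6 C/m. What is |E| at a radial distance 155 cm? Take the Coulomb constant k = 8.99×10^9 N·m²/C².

E ≈ 1.36×10^4 N/C

Choose a coaxial cylinder of radius r = 155 cm (arbitrary length L) as the Gaussian surface.
Q_enc = λL, so λ_enc = 1.17×10^-6 C/m.
Applying ∮E·dA = Q_enc/ε₀ with the end caps contributing no flux:
E = 2k|λ_enc|/r = 2(8.99×10^9)(1.17×10^-6)/(1.55) = 1.36e4 N/C.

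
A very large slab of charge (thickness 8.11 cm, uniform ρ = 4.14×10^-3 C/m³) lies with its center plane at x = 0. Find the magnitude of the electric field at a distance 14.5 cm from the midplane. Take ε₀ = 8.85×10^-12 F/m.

E ≈ 1.90e7 N/C

The point |x| = 14.5 cm lies outside the slab (half-thickness 0.04055 m). A symmetric pillbox spanning the full slab encloses Q_enc = ρ·d·A.
Flux = 2EA ⇒ E = |ρ|d/(2ε₀), independent of distance outside.
E = (4.14×10^-3)(0.0811)/(2·8.85×10^-12) = 1.90×10^7 N/C.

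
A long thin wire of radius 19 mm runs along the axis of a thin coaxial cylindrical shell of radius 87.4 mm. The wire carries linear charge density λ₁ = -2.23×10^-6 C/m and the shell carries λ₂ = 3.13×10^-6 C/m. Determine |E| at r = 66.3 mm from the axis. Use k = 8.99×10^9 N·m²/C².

Take a coaxial cylindrical Gaussian surface of radius r = 66.3 mm and length L (between the conductors, 19 mm < r < 87.4 mm).
The shell at 87.4 mm lies outside the Gaussian surface, so λ_enc = λ₁ = -2.23e-6 C/m.
Since E is radial and uniform over the curved surface, Φ = E·2πrL = Q_enc/ε₀ = λ_enc L/ε₀.
E = 2k|λ_enc|/r = 2(8.99×10^9)(2.23×10^-6)/(0.0663) = 6.05e5 N/C.

6.05e5 N/C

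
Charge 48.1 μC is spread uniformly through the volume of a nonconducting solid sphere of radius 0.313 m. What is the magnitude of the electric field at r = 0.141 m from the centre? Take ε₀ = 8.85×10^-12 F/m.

Use a concentric Gaussian sphere at r = 0.141 m (r < R).
For a uniform sphere the enclosed fraction is (r/R)³, so Q_enc = (48.1 μC)(0.141/0.313)³ = 4.397×10^-6 C.
Applying ∮E·dA = Q_enc/ε₀ with Φ = E(4πr²):
E = |Q_enc|/(4πε₀r²) = (4.397×10^-6)/(4π·8.85×10^-12·(0.141)²) = 1.99e6 N/C.

E ≈ 1.99×10^6 N/C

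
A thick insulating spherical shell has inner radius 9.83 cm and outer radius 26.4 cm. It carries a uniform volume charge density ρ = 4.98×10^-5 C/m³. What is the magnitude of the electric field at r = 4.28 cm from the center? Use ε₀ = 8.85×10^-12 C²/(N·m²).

|E| = 0 N/C

By spherical symmetry E is radial; choose a Gaussian sphere of radius r = 4.28 cm (r < 9.83 cm, inside the empty cavity).
Q_enc = 0 (all charge lies at larger r); Gauss's law gives E = 0.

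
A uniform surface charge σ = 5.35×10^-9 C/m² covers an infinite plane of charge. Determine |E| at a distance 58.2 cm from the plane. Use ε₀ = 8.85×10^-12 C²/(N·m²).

The symmetry is planar: E is normal to the sheet and the same magnitude on both sides. Take a pillbox straddling the sheet with end-cap area A.
Only the two end caps contribute flux: Φ = 2EA. With Q_enc = σA, Gauss's law gives E = |σ|/(2ε₀).
E = |σ|/(2ε₀) = (5.35×10^-9)/(2·8.85×10^-12) = 302 N/C.

|E| = 302 N/C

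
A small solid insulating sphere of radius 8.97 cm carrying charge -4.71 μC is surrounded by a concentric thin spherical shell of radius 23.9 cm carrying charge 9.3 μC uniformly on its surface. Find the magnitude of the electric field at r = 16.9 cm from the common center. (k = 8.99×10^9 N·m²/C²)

|E| = 1.48×10^6 V/m

By spherical symmetry E is radial; choose a Gaussian sphere of radius r = 16.9 cm (between the bodies, 8.97 cm < r < 23.9 cm).
The shell at 23.9 cm lies outside the Gaussian surface, so Q_enc = -4.71 μC = -4.71×10^-6 C.
Since E is radial and uniform over the Gaussian sphere, Φ = E·4πr² = Q_enc/ε₀.
E = k|Q_enc|/r² = (8.99×10^9)(4.71×10^-6)/(0.169)² = 1.48×10^6 N/C.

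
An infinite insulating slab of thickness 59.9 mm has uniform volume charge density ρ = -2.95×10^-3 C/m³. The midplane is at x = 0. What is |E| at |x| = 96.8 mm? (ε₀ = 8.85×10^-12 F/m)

9.98×10^6 N/C

The point |x| = 96.8 mm lies outside the slab (half-thickness 0.02995 m). A symmetric pillbox spanning the full slab encloses Q_enc = ρ·d·A.
Flux = 2EA ⇒ E = |ρ|d/(2ε₀), independent of distance outside.
E = (2.95×10^-3)(0.0599)/(2·8.85×10^-12) = 9.98e6 N/C.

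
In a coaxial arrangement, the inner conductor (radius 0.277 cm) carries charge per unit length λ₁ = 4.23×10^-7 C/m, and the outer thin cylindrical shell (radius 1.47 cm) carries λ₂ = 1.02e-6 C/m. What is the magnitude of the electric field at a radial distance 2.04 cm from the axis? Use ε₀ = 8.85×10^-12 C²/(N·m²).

Coaxial Gaussian cylinder, radius r = 2.04 cm, length L (r > 1.47 cm, enclosing both).
λ_enc = λ₁ + λ₂ = (4.23×10^-7) + (1.02×10^-6) = 1.443e-6 C/m.
By Gauss's law (flux through the curved wall only), E·2πrL = λ_enc L/ε₀.
E = |λ_enc|/(2πε₀r) = (1.443×10^-6)/(2π·8.85×10^-12·0.0204) = 1.27×10^6 N/C.

1.27×10^6 V/m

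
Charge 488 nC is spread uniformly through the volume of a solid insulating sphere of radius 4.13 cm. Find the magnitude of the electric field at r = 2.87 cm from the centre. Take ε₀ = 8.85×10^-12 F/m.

Symmetry ⇒ E = E(r) r̂. Gaussian sphere of radius r = 2.87 cm (r < R).
Only the charge within r is enclosed: Q_enc = Q·(r/R)³ = (488 nC)·(2.87 cm/4.13 cm)³ = 1.638×10^-7 C.
Gauss's law: E·4πr² = Q_enc/ε₀.
E = |Q_enc|/(4πε₀r²) = (1.638×10^-7)/(4π·8.85×10^-12·(0.0287)²) = 1.79×10^6 N/C.

E = 1.79×10^6 N/C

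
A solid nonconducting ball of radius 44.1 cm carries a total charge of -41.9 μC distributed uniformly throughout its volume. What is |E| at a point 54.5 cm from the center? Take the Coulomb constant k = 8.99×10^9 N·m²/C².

|E| = 1.27e6 V/m

Take a concentric spherical Gaussian surface of radius r = 54.5 cm (r > R, so the entire charge is enclosed).
Q_enc = -41.9 μC = -4.19×10^-5 C.
Applying ∮E·dA = Q_enc/ε₀ with Φ = E(4πr²):
E = k|Q_enc|/r² = (8.99×10^9)(4.19×10^-5)/(0.545)² = 1.27×10^6 N/C.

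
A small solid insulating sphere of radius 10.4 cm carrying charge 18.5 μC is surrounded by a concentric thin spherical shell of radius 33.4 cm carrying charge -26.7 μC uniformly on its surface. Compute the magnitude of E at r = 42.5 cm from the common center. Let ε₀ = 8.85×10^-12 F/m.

Take a concentric spherical Gaussian surface of radius r = 42.5 cm (r > 33.4 cm, enclosing both).
Q_enc = (18.5 μC) + (-26.7 μC) = -8.20×10^-6 C.
By Gauss's law, ∮E·dA = E·4πr² = Q_enc/ε₀.
E = |Q_enc|/(4πε₀r²) = (8.20×10^-6)/(4π·8.85×10^-12·(0.425)²) = 4.08e5 N/C.

4.08×10^5 V/m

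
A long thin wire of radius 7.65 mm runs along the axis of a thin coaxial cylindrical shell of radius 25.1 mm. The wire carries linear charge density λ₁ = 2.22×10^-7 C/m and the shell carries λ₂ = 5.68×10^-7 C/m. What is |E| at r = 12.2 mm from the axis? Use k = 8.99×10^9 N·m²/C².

|E| ≈ 3.27×10^5 V/m

Coaxial Gaussian cylinder, radius r = 12.2 mm, length L (between the conductors, 7.65 mm < r < 25.1 mm).
The shell at 25.1 mm lies outside the Gaussian surface, so λ_enc = λ₁ = 2.22e-7 C/m.
Applying ∮E·dA = Q_enc/ε₀ with the end caps contributing no flux:
E = 2k|λ_enc|/r = 2(8.99×10^9)(2.22×10^-7)/(0.0122) = 3.27×10^5 N/C.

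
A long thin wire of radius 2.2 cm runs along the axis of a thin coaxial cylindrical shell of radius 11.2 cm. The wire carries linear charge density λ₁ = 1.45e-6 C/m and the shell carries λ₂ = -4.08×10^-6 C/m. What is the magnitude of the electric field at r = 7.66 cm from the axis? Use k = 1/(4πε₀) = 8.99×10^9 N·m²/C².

|E| = 3.40e5 N/C

Choose a coaxial cylinder of radius r = 7.66 cm (arbitrary length L) as the Gaussian surface (between the conductors, 2.2 cm < r < 11.2 cm).
Only the inner wire is enclosed; the outer shell contributes nothing inside itself. λ_enc = λ₁ = 1.45×10^-6 C/m.
Gauss's law: E·2πrL = λ_enc L/ε₀.
E = 2k|λ_enc|/r = 2(8.99×10^9)(1.45e-6)/(0.0766) = 3.40×10^5 N/C.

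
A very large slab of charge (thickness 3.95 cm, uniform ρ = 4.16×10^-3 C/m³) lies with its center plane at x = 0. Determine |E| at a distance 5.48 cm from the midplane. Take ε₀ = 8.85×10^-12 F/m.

E = 9.28e6 N/C

The point |x| = 5.48 cm lies outside the slab (half-thickness 0.01975 m). A symmetric pillbox spanning the full slab encloses Q_enc = ρ·d·A.
Flux = 2EA ⇒ E = |ρ|d/(2ε₀), independent of distance outside.
E = (4.16×10^-3)(0.0395)/(2·8.85×10^-12) = 9.28e6 N/C.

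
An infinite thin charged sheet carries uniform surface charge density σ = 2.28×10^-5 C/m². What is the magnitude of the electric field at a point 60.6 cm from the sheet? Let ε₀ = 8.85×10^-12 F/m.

Choose a cylindrical pillbox piercing the sheet, end faces (area A) parallel to it.
Only the two end caps contribute flux: Φ = 2EA. With Q_enc = σA, Gauss's law gives E = |σ|/(2ε₀).
E = |σ|/(2ε₀) = (2.28×10^-5)/(2·8.85×10^-12) = 1.29×10^6 N/C.

E = 1.29e6 N/C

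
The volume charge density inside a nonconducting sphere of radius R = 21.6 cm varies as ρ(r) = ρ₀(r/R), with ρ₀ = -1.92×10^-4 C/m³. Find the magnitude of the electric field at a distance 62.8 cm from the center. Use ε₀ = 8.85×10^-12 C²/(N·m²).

By spherical symmetry E is radial; choose a Gaussian sphere of radius r = 62.8 cm (r > R, all charge enclosed).
Q_enc = 4π ∫₀^R ρ₀(r'/R)^1 r'² dr' = 4πρ₀R³/4 = -6.079×10^-6 C.
Since E is radial and uniform over the Gaussian sphere, Φ = E·4πr² = Q_enc/ε₀.
E = |Q_enc|/(4πε₀r²) = (6.079×10^-6)/(4π·8.85×10^-12·(0.628)²) = 1.39×10^5 N/C.

|E| = 1.39×10^5 V/m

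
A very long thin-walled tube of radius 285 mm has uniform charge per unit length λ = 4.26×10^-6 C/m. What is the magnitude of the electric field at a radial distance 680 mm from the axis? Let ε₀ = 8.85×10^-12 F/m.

|E| ≈ 1.13×10^5 N/C

Take a coaxial cylindrical Gaussian surface of radius r = 680 mm and length L (r > 285 mm).
The full line charge is enclosed: λ_enc = 4.26×10^-6 C/m.
Applying ∮E·dA = Q_enc/ε₀ with the end caps contributing no flux:
E = |λ_enc|/(2πε₀r) = (4.26e-6)/(2π·8.85×10^-12·0.68) = 1.13e5 N/C.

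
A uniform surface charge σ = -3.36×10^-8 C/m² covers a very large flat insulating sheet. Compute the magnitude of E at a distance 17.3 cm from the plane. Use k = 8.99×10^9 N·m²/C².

By planar symmetry E is perpendicular to the sheet and uniform; use a Gaussian pillbox with flat faces of area A on each side of the sheet.
Only the two end caps contribute flux: Φ = 2EA. With Q_enc = σA, Gauss's law gives E = |σ|/(2ε₀).
E = 2πk|σ| = 2π(8.99×10^9)(3.36×10^-8) = 1.90e3 N/C.

|E| ≈ 1.90×10^3 N/C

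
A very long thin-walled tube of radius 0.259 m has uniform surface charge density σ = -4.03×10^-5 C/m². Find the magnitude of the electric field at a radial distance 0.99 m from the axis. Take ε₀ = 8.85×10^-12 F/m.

|E| = 1.19×10^6 V/m

Take a coaxial cylindrical Gaussian surface of radius r = 0.99 m and length L (r > 0.259 m).
The whole shell is enclosed: λ_enc = σ·2πR = (-4.03×10^-5)·2π·(0.259) = -6.558×10^-5 C/m.
Applying ∮E·dA = Q_enc/ε₀ with the end caps contributing no flux:
E = |λ_enc|/(2πε₀r) = (6.558×10^-5)/(2π·8.85×10^-12·0.99) = 1.19e6 N/C.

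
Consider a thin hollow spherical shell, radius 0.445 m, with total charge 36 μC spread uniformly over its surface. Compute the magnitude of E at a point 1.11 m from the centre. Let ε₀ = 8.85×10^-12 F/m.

E = 2.63e5 N/C

Use a concentric Gaussian sphere at r = 1.11 m (r > 0.445 m).
The entire shell is enclosed: Q_enc = 3.60×10^-5 C.
Since E is radial and uniform over the Gaussian sphere, Φ = E·4πr² = Q_enc/ε₀.
E = |Q_enc|/(4πε₀r²) = (3.60×10^-5)/(4π·8.85×10^-12·(1.11)²) = 2.63×10^5 N/C.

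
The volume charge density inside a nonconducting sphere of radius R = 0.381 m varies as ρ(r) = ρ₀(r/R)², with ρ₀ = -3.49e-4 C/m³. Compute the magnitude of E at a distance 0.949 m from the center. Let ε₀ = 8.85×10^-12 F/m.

E = 4.84×10^5 N/C

By spherical symmetry E is radial; choose a Gaussian sphere of radius r = 0.949 m (r > R, all charge enclosed).
Q_enc = 4π ∫₀^R ρ₀(r'/R)^2 r'² dr' = 4πρ₀R³/5 = -4.851×10^-5 C.
By Gauss's law, ∮E·dA = E·4πr² = Q_enc/ε₀.
E = |Q_enc|/(4πε₀r²) = (4.851×10^-5)/(4π·8.85×10^-12·(0.949)²) = 4.84×10^5 N/C.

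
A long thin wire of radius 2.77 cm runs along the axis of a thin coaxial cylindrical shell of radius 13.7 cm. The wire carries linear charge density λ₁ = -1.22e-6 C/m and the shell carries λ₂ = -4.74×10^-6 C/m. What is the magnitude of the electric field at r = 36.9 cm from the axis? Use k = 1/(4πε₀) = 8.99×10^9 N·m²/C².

|E| = 2.90×10^5 N/C

Take a coaxial cylindrical Gaussian surface of radius r = 36.9 cm and length L (r > 13.7 cm, enclosing both).
λ_enc = λ₁ + λ₂ = (-1.22×10^-6) + (-4.74e-6) = -5.96×10^-6 C/m.
Since E is radial and uniform over the curved surface, Φ = E·2πrL = Q_enc/ε₀ = λ_enc L/ε₀.
E = 2k|λ_enc|/r = 2(8.99×10^9)(5.96×10^-6)/(0.369) = 2.90e5 N/C.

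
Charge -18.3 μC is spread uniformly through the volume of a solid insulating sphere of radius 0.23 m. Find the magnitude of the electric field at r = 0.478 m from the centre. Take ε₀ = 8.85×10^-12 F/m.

By spherical symmetry E is radial; choose a Gaussian sphere of radius r = 0.478 m (r > R, so the entire charge is enclosed).
Q_enc = -18.3 μC = -1.83e-5 C.
Gauss's law: E·4πr² = Q_enc/ε₀.
E = |Q_enc|/(4πε₀r²) = (1.83e-5)/(4π·8.85×10^-12·(0.478)²) = 7.20×10^5 N/C.

E = 7.20×10^5 V/m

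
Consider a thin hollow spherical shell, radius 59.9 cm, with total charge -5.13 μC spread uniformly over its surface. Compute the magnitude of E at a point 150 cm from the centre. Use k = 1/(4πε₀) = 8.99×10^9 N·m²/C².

Take a concentric spherical Gaussian surface of radius r = 150 cm (r > 59.9 cm).
The entire shell is enclosed: Q_enc = -5.13×10^-6 C.
Since E is radial and uniform over the Gaussian sphere, Φ = E·4πr² = Q_enc/ε₀.
E = k|Q_enc|/r² = (8.99×10^9)(5.13×10^-6)/(1.5)² = 2.05×10^4 N/C.

|E| = 2.05×10^4 N/C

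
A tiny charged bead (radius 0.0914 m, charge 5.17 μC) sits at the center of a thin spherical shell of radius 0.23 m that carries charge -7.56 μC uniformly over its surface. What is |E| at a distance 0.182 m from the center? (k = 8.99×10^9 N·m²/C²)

Use a concentric Gaussian sphere at r = 0.182 m (between the bodies, 0.0914 m < r < 0.23 m).
The shell at 0.23 m lies outside the Gaussian surface, so Q_enc = 5.17 μC = 5.17×10^-6 C.
Gauss's law: E·4πr² = Q_enc/ε₀.
E = k|Q_enc|/r² = (8.99×10^9)(5.17×10^-6)/(0.182)² = 1.40×10^6 N/C.

|E| = 1.40e6 V/m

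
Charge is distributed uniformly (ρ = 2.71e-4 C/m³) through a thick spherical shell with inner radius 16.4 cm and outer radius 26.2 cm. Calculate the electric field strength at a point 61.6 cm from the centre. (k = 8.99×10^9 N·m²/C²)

By spherical symmetry E is radial; choose a Gaussian sphere of radius r = 61.6 cm (r > 26.2 cm, enclosing the whole shell).
Q_enc = ρ·(4π/3)(b³ − a³) = (2.71e-4)·(4π/3)·((0.262)³ − (0.164)³) = 1.541×10^-5 C.
Gauss's law: E·4πr² = Q_enc/ε₀.
E = k|Q_enc|/r² = (8.99×10^9)(1.541e-5)/(0.616)² = 3.65e5 N/C.

E = 3.65×10^5 N/C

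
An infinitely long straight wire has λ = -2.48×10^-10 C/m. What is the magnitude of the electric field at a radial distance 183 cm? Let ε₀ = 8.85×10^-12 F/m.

E ≈ 2.44 N/C

Choose a coaxial cylinder of radius r = 183 cm (arbitrary length L) as the Gaussian surface.
Q_enc = λL, so λ_enc = -2.48×10^-10 C/m.
Applying ∮E·dA = Q_enc/ε₀ with the end caps contributing no flux:
E = |λ_enc|/(2πε₀r) = (2.48×10^-10)/(2π·8.85×10^-12·1.83) = 2.44 N/C.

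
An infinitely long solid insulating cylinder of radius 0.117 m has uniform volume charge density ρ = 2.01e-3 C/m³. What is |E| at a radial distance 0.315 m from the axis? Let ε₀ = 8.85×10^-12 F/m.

|E| = 4.93×10^6 N/C

Take a coaxial cylindrical Gaussian surface of radius r = 0.315 m and length L (r > 0.117 m, full cross-section enclosed).
λ_enc = ρ·πR² = (2.01×10^-3)π(0.117)² = 8.644e-5 C/m.
Gauss's law: E·2πrL = λ_enc L/ε₀.
E = |λ_enc|/(2πε₀r) = (8.644e-5)/(2π·8.85×10^-12·0.315) = 4.93e6 N/C.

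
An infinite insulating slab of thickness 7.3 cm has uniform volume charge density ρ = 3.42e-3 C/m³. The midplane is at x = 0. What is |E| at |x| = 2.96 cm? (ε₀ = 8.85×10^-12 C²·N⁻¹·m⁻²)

By symmetry E is perpendicular to the slab. A Gaussian pillbox from −2.96 cm to +2.96 cm (face area A) lies entirely within the slab.
Q_enc = ρ·(2x)·A and flux = 2EA, so 2EA = 2ρxA/ε₀ ⇒ E = |ρ|x/ε₀.
E = (3.42×10^-3)(0.0296)/(8.85×10^-12) = 1.14×10^7 N/C.

|E| ≈ 1.14×10^7 N/C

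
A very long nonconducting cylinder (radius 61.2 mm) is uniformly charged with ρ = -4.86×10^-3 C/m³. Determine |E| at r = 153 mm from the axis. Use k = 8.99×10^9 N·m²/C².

Take a coaxial cylindrical Gaussian surface of radius r = 153 mm and length L (r > 61.2 mm, full cross-section enclosed).
λ_enc = ρ·πR² = (-4.86×10^-3)π(0.0612)² = -5.719×10^-5 C/m.
Applying ∮E·dA = Q_enc/ε₀ with the end caps contributing no flux:
E = 2k|λ_enc|/r = 2(8.99×10^9)(5.719×10^-5)/(0.153) = 6.72×10^6 N/C.

|E| ≈ 6.72×10^6 N/C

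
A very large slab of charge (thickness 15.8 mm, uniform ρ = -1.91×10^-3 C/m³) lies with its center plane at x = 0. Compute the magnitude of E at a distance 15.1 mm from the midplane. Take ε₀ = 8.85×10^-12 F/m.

1.70e6 N/C

The point |x| = 15.1 mm lies outside the slab (half-thickness 0.0079 m). A symmetric pillbox spanning the full slab encloses Q_enc = ρ·d·A.
Flux = 2EA ⇒ E = |ρ|d/(2ε₀), independent of distance outside.
E = (1.91×10^-3)(0.0158)/(2·8.85×10^-12) = 1.70×10^6 N/C.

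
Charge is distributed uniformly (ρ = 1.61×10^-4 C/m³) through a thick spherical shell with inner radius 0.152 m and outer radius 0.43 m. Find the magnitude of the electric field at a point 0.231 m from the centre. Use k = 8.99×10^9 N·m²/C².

E ≈ 1.00e6 V/m

Symmetry ⇒ E = E(r) r̂. Gaussian sphere of radius r = 0.231 m (within the shell material, 0.152 m < r < 0.43 m).
Only the shell between 0.152 m and r is enclosed: Q_enc = ρ·(4π/3)(r³ − a³) = (1.61e-4)·(4π/3)·((0.231)³ − (0.152)³) = 5.945×10^-6 C.
Applying ∮E·dA = Q_enc/ε₀ with Φ = E(4πr²):
E = k|Q_enc|/r² = (8.99×10^9)(5.945e-6)/(0.231)² = 1.00×10^6 N/C.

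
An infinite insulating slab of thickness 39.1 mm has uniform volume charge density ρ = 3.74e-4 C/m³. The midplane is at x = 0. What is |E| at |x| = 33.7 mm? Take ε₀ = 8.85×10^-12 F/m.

The point |x| = 33.7 mm lies outside the slab (half-thickness 0.01955 m). A symmetric pillbox spanning the full slab encloses Q_enc = ρ·d·A.
Flux = 2EA ⇒ E = |ρ|d/(2ε₀), independent of distance outside.
E = (3.74×10^-4)(0.0391)/(2·8.85×10^-12) = 8.26×10^5 N/C.

E = 8.26×10^5 N/C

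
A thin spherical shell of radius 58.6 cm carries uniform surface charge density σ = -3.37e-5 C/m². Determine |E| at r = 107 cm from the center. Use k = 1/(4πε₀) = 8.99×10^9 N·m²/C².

Take a concentric spherical Gaussian surface of radius r = 107 cm (r > 58.6 cm).
The entire shell is enclosed: Q_enc = σ·4πR² = (-3.37×10^-5)·4π·(0.586)² = -1.454e-4 C.
Since E is radial and uniform over the Gaussian sphere, Φ = E·4πr² = Q_enc/ε₀.
E = k|Q_enc|/r² = (8.99×10^9)(1.454×10^-4)/(1.07)² = 1.14×10^6 N/C.

E = 1.14×10^6 N/C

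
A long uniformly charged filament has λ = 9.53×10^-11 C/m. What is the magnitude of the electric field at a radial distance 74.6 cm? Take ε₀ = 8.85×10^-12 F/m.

|E| ≈ 2.3 V/m

Coaxial Gaussian cylinder, radius r = 74.6 cm, length L.
Q_enc = λL, so λ_enc = 9.53e-11 C/m.
By Gauss's law (flux through the curved wall only), E·2πrL = λ_enc L/ε₀.
E = |λ_enc|/(2πε₀r) = (9.53e-11)/(2π·8.85×10^-12·0.746) = 2.3 N/C.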